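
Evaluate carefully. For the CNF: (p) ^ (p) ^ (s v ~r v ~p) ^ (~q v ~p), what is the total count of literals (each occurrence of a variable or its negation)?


Counting literals in each clause:
Clause 1: 1 literal(s)
Clause 2: 1 literal(s)
Clause 3: 3 literal(s)
Clause 4: 2 literal(s)
Total = 7

7


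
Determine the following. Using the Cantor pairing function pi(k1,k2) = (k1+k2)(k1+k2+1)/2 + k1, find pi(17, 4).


k1 + k2 = 21
(k1+k2)(k1+k2+1)/2 = 21 * 22 / 2 = 231
pi = 231 + 17 = 248

248


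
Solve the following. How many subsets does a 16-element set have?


The power set of a set with n elements has 2^n elements.
|P(S)| = 2^16 = 65536

65536


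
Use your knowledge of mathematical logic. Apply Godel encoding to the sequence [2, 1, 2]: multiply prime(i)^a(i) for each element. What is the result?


Encode each element as an exponent of the corresponding prime:
  2^2 = 4
  3^1 = 3
  5^2 = 25
Product = 4 * 3 * 25 = 300

300


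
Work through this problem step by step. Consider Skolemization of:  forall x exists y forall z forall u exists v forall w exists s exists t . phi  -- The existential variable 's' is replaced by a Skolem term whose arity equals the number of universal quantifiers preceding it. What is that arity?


Quantifier prefix: forall x exists y forall z forall u exists v forall w exists s exists t
's' is existentially quantified at position 7.
Universal variables preceding it: x, z, u, w
Skolem function arity = 4

4


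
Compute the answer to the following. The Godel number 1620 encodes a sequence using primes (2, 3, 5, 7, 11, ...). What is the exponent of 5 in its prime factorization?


Factorize 1620 by dividing by 5 repeatedly.
Division steps: 5 divides 1620 exactly 1 time(s).
Exponent of 5 = 1

1


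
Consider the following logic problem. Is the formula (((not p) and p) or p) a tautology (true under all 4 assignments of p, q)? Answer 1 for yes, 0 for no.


Check all 4 assignments:
p=0, q=0: 0
p=0, q=1: 0
p=1, q=0: 1
p=1, q=1: 1
Satisfying count = 2/4.
Tautology iff count = 4: no.

0


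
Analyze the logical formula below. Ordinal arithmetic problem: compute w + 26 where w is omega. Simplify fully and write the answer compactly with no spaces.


Compute w + 26.
Ordinal + is associative but NOT commutative; for finite n>0, n + w = w but w + n stays w+n.
w + 26 is already in normal form (a successor ordinal beyond w).
Result = w+26

w+26


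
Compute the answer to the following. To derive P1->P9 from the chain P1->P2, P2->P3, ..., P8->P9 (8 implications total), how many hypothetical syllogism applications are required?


With 8 implications in a chain connecting 9 propositions:
P1->P2, P2->P3, ..., P8->P9
Steps needed = (number of implications) - 1 = 8 - 1 = 7

7


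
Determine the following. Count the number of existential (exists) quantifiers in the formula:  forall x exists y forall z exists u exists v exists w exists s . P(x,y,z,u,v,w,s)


Quantifier prefix: forall x exists y forall z exists u exists v exists w exists s
Mark each quantifier type:
  U E U E E E E
Universal count = 2, Existential count = 5
Asked for existential (exists) quantifiers: 5

5


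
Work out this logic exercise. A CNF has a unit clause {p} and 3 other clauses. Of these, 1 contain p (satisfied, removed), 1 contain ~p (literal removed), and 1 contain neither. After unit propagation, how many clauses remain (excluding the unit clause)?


Satisfied (removed): 1
Shortened (remain): 1
Unchanged (remain): 1
Remaining = 1 + 1 = 2

2


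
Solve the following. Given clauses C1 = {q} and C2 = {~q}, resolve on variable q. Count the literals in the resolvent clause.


Remove q from C1 and ~q from C2.
C1 remainder: {}
C2 remainder: {}
Union (resolvent): {} (empty clause)
Resolvent has 0 literal(s).

0


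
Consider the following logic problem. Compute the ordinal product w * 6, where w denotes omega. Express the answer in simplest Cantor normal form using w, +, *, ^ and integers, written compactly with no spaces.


Compute w * 6.
Ordinal * is associative and left-distributive over +, but NOT commutative; for finite n>1, n*w = w but w*n stays w*n.
w * 6 means 6 copies of w concatenated: w*6.
Result = w*6

w*6


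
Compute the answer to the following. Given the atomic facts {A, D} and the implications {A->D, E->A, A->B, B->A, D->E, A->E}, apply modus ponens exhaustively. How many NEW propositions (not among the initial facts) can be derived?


Initial facts: {A, D}
Apply modus ponens to closure:
  A and A->B  =>  B
  D and D->E  =>  E
Final known: {A, B, D, E}
New propositions: {B, E}
Count = 2

2


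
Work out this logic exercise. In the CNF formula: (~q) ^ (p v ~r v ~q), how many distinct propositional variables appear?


Identify each variable that appears in the formula.
Variables found: p, q, r
Count = 3

3


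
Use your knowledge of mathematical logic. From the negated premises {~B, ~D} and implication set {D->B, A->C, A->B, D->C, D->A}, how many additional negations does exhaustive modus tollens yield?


Initial negated facts: {~B, ~D}
Apply modus tollens to closure:
  ~B and A->B  =>  ~A
Final negated: {~A, ~B, ~D}
New negations: {~A}
Count = 1

1


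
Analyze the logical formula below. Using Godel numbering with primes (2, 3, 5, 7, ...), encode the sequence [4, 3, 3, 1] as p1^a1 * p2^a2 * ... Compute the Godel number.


Encode each element as an exponent of the corresponding prime:
  2^4 = 16
  3^3 = 27
  5^3 = 125
  7^1 = 7
Product = 16 * 27 * 125 * 7 = 378000

378000


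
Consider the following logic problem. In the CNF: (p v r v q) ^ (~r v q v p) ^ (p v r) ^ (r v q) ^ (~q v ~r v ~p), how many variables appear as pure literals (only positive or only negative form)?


Check each variable for pure literal status:
p: mixed (not pure)
q: mixed (not pure)
r: mixed (not pure)
Pure literal count = 0

0


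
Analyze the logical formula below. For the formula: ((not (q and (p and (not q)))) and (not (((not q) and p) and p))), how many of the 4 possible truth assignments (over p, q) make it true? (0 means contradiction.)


Check all 4 assignments:
p=0, q=0: 1
p=0, q=1: 1
p=1, q=0: 0
p=1, q=1: 1
Count of True = 3

3


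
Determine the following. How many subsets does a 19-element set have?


The power set of a set with n elements has 2^n elements.
|P(S)| = 2^19 = 524288

524288


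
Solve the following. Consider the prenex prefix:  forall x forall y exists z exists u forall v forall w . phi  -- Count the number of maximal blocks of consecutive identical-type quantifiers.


Quantifier-type sequence: A A E E A A  (A=forall, E=exists)
Group into maximal same-type runs:
  Ax2 | Ex2 | Ax2
Number of blocks = 3

3


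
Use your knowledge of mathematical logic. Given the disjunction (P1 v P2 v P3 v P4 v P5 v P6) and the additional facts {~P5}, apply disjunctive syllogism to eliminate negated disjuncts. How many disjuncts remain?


Original disjuncts (6): P1, P2, P3, P4, P5, P6
Negated (eliminate): ~P5
Remaining disjuncts: P1, P2, P3, P4, P6
Count = 6 - 1 = 5

5


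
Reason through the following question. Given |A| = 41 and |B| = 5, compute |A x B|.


The Cartesian product A x B contains all ordered pairs (a, b).
|A x B| = |A| * |B| = 41 * 5 = 205

205


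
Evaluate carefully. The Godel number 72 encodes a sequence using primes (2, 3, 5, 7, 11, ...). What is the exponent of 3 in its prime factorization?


Factorize 72 by dividing by 3 repeatedly.
Division steps: 3 divides 72 exactly 2 time(s).
Exponent of 3 = 2

2


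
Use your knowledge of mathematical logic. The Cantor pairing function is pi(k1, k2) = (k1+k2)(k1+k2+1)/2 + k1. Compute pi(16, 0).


k1 + k2 = 16
(k1+k2)(k1+k2+1)/2 = 16 * 17 / 2 = 136
pi = 136 + 16 = 152

152


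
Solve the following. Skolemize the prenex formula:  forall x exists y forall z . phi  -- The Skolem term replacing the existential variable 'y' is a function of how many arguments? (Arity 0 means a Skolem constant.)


Quantifier prefix: forall x exists y forall z
'y' is existentially quantified at position 2.
Universal variables preceding it: x
Skolem function arity = 1

1


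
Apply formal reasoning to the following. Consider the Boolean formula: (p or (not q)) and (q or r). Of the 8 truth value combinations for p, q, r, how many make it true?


Evaluate all 8 assignments for p, q, r:
p=0, q=0, r=0: 0
p=0, q=0, r=1: 1
p=0, q=1, r=0: 0
p=0, q=1, r=1: 0
p=1, q=0, r=0: 0
p=1, q=0, r=1: 1
p=1, q=1, r=0: 1
p=1, q=1, r=1: 1
Satisfying count = 4

4


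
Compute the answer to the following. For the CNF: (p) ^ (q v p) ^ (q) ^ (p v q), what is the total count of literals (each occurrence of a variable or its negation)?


Counting literals in each clause:
Clause 1: 1 literal(s)
Clause 2: 2 literal(s)
Clause 3: 1 literal(s)
Clause 4: 2 literal(s)
Total = 6

6


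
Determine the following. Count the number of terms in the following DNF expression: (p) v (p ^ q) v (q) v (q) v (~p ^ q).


A DNF formula is a disjunction of terms (conjunctions).
Terms are separated by v.
Counting the disjuncts: 5 terms.

5


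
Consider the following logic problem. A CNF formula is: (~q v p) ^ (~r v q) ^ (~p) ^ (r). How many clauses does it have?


A CNF formula is a conjunction of clauses.
Clauses are separated by ^.
Counting the conjuncts: 4 clauses.

4


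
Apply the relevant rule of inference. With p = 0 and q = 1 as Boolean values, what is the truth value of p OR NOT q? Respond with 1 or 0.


p = 0, q = 1
Operation: p OR NOT q
Evaluate: 0 OR NOT 1 = 0

0


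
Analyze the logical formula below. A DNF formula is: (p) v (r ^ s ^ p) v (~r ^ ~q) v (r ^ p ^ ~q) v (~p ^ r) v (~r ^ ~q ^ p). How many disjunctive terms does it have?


A DNF formula is a disjunction of terms (conjunctions).
Terms are separated by v.
Counting the disjuncts: 6 terms.

6


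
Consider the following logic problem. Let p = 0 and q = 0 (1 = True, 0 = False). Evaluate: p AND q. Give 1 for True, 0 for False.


p = 0, q = 0
Operation: p AND q
Evaluate: 0 AND 0 = 0

0


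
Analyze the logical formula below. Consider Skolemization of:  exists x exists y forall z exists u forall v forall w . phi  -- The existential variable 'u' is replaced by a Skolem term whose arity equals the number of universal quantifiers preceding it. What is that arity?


Quantifier prefix: exists x exists y forall z exists u forall v forall w
'u' is existentially quantified at position 4.
Universal variables preceding it: z
Skolem function arity = 1

1


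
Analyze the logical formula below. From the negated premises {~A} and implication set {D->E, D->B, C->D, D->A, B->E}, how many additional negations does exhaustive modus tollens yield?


Initial negated facts: {~A}
Apply modus tollens to closure:
  ~A and D->A  =>  ~D
  ~D and C->D  =>  ~C
Final negated: {~A, ~C, ~D}
New negations: {~C, ~D}
Count = 2

2


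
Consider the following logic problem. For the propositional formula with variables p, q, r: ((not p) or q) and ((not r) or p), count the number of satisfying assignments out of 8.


Evaluate all 8 assignments for p, q, r:
p=0, q=0, r=0: 1
p=0, q=0, r=1: 0
p=0, q=1, r=0: 1
p=0, q=1, r=1: 0
p=1, q=0, r=0: 0
p=1, q=0, r=1: 0
p=1, q=1, r=0: 1
p=1, q=1, r=1: 1
Satisfying count = 4

4


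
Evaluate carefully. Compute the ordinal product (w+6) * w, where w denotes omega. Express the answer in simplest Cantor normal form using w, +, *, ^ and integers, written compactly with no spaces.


Compute (w+6) * w.
Ordinal * is associative and left-distributive over +, but NOT commutative; for finite n>1, n*w = w but w*n stays w*n.
(w+6) * w = sup{(w+6)*k : k<w} = sup{w*k+6} = w^2 (the +6 tail is absorbed in the limit).
Result = w^2

w^2


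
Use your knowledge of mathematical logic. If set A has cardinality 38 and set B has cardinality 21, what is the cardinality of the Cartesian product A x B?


The Cartesian product A x B contains all ordered pairs (a, b).
|A x B| = |A| * |B| = 38 * 21 = 798

798


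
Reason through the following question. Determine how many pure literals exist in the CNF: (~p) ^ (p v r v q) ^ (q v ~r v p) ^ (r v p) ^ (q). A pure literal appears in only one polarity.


Check each variable for pure literal status:
p: mixed (not pure)
q: pure positive
r: mixed (not pure)
Pure literal count = 1

1


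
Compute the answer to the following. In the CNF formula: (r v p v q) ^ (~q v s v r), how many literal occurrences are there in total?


Counting literals in each clause:
Clause 1: 3 literal(s)
Clause 2: 3 literal(s)
Total = 6

6


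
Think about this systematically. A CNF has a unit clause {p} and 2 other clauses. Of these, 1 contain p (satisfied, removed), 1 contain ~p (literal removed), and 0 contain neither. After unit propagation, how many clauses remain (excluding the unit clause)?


Satisfied (removed): 1
Shortened (remain): 1
Unchanged (remain): 0
Remaining = 1 + 0 = 1

1


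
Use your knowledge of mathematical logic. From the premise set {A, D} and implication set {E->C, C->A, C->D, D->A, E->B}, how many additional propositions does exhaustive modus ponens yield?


Initial facts: {A, D}
Apply modus ponens to closure:
  (no implication fires)
Final known: {A, D}
New propositions: {(none)}
Count = 0

0


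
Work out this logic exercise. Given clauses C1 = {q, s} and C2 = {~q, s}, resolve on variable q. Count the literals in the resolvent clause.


Remove q from C1 and ~q from C2.
C1 remainder: {s}
C2 remainder: {s}
Union (resolvent): {s}
Resolvent has 1 literal(s).

1


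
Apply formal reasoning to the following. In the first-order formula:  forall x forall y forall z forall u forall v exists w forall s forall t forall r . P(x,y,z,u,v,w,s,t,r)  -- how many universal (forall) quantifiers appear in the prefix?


Quantifier prefix: forall x forall y forall z forall u forall v exists w forall s forall t forall r
Mark each quantifier type:
  U U U U U E U U U
Universal count = 8, Existential count = 1
Asked for universal (forall) quantifiers: 8

8


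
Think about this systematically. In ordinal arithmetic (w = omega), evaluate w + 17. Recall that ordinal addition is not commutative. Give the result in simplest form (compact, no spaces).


Compute w + 17.
Ordinal + is associative but NOT commutative; for finite n>0, n + w = w but w + n stays w+n.
w + 17 is already in normal form (a successor ordinal beyond w).
Result = w+17

w+17


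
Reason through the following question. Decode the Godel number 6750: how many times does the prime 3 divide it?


Factorize 6750 by dividing by 3 repeatedly.
Division steps: 3 divides 6750 exactly 3 time(s).
Exponent of 3 = 3

3


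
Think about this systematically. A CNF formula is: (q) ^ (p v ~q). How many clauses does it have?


A CNF formula is a conjunction of clauses.
Clauses are separated by ^.
Counting the conjuncts: 2 clauses.

2


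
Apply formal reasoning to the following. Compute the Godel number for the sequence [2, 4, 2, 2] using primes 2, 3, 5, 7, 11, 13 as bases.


Encode each element as an exponent of the corresponding prime:
  2^2 = 4
  3^4 = 81
  5^2 = 25
  7^2 = 49
Product = 4 * 81 * 25 * 49 = 396900

396900


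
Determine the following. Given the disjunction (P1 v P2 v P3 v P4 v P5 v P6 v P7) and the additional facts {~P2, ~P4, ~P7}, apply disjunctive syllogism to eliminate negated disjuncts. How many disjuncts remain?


Original disjuncts (7): P1, P2, P3, P4, P5, P6, P7
Negated (eliminate): ~P2, ~P4, ~P7
Remaining disjuncts: P1, P3, P5, P6
Count = 7 - 3 = 4

4


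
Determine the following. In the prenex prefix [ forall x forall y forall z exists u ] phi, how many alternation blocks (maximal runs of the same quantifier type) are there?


Quantifier-type sequence: A A A E  (A=forall, E=exists)
Group into maximal same-type runs:
  Ax3 | Ex1
Number of blocks = 2

2


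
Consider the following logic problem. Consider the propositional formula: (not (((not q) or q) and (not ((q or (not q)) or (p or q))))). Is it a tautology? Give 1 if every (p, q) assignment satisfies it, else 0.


Check all 4 assignments:
p=0, q=0: 1
p=0, q=1: 1
p=1, q=0: 1
p=1, q=1: 1
Satisfying count = 4/4.
Tautology iff count = 4: yes.

1


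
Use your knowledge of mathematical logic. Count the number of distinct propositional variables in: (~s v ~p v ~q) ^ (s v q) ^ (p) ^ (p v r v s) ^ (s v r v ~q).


Identify each variable that appears in the formula.
Variables found: p, q, r, s
Count = 4

4


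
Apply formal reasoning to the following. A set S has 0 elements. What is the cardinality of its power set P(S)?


The power set of a set with n elements has 2^n elements.
|P(S)| = 2^0 = 1

1


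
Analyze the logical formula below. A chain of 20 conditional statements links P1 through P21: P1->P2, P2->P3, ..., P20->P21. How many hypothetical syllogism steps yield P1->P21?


With 20 implications in a chain connecting 21 propositions:
P1->P2, P2->P3, ..., P20->P21
Steps needed = (number of implications) - 1 = 20 - 1 = 19

19


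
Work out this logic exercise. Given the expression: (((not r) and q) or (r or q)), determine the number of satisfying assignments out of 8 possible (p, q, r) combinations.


Check all 8 assignments:
p=0, q=0, r=0: 0
p=0, q=0, r=1: 1
p=0, q=1, r=0: 1
p=0, q=1, r=1: 1
p=1, q=0, r=0: 0
p=1, q=0, r=1: 1
p=1, q=1, r=0: 1
p=1, q=1, r=1: 1
Count of True = 6

6


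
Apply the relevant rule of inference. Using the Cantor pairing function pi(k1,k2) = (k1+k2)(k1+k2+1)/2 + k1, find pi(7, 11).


k1 + k2 = 18
(k1+k2)(k1+k2+1)/2 = 18 * 19 / 2 = 171
pi = 171 + 7 = 178

178


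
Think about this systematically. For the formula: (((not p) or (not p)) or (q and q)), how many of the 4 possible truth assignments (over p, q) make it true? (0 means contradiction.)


Check all 4 assignments:
p=0, q=0: 1
p=0, q=1: 1
p=1, q=0: 0
p=1, q=1: 1
Count of True = 3

3


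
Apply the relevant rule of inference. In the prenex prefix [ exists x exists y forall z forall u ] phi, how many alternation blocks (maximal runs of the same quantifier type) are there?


Quantifier-type sequence: E E A A  (A=forall, E=exists)
Group into maximal same-type runs:
  Ex2 | Ax2
Number of blocks = 2

2


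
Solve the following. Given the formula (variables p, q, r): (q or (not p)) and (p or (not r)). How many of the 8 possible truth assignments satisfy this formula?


Evaluate all 8 assignments for p, q, r:
p=0, q=0, r=0: 1
p=0, q=0, r=1: 0
p=0, q=1, r=0: 1
p=0, q=1, r=1: 0
p=1, q=0, r=0: 0
p=1, q=0, r=1: 0
p=1, q=1, r=0: 1
p=1, q=1, r=1: 1
Satisfying count = 4

4


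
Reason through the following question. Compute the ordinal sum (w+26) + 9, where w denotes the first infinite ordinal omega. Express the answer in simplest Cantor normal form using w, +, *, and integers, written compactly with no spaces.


Compute (w+26) + 9.
Ordinal + is associative but NOT commutative; for finite n>0, n + w = w but w + n stays w+n.
By associativity: (w+26) + 9 = w + (26+9) = w+35.
Result = w+35

w+35


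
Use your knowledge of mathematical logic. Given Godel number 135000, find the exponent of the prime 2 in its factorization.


Factorize 135000 by dividing by 2 repeatedly.
Division steps: 2 divides 135000 exactly 3 time(s).
Exponent of 2 = 3

3


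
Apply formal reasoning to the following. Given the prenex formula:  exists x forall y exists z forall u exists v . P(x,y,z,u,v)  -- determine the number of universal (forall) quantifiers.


Quantifier prefix: exists x forall y exists z forall u exists v
Mark each quantifier type:
  E U E U E
Universal count = 2, Existential count = 3
Asked for universal (forall) quantifiers: 2

2


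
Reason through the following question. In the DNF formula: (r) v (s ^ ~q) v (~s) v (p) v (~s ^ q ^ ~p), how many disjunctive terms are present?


A DNF formula is a disjunction of terms (conjunctions).
Terms are separated by v.
Counting the disjuncts: 5 terms.

5


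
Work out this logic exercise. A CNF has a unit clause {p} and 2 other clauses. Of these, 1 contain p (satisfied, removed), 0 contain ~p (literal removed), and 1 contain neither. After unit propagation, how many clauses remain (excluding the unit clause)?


Satisfied (removed): 1
Shortened (remain): 0
Unchanged (remain): 1
Remaining = 0 + 1 = 1

1


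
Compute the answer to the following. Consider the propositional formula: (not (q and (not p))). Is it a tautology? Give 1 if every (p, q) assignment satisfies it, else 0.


Check all 4 assignments:
p=0, q=0: 1
p=0, q=1: 0
p=1, q=0: 1
p=1, q=1: 1
Satisfying count = 3/4.
Tautology iff count = 4: no.

0


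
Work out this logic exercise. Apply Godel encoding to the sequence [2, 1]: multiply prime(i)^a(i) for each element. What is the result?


Encode each element as an exponent of the corresponding prime:
  2^2 = 4
  3^1 = 3
Product = 4 * 3 = 12

12


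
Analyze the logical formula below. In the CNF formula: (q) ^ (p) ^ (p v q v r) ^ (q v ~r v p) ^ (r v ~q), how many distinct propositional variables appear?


Identify each variable that appears in the formula.
Variables found: p, q, r
Count = 3

3


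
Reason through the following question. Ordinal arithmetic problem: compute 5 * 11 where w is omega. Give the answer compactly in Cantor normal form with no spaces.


Compute 5 * 11.
Ordinal * is associative and left-distributive over +, but NOT commutative; for finite n>1, n*w = w but w*n stays w*n.
Both finite; ordinal * agrees with natural *: 5 * 11 = 55.
Result = 55

55


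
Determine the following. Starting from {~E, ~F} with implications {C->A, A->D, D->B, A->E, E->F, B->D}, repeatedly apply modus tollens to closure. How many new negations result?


Initial negated facts: {~E, ~F}
Apply modus tollens to closure:
  ~E and A->E  =>  ~A
  ~A and C->A  =>  ~C
Final negated: {~A, ~C, ~E, ~F}
New negations: {~A, ~C}
Count = 2

2


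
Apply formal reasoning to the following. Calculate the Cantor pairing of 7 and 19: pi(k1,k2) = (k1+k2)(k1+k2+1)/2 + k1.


k1 + k2 = 26
(k1+k2)(k1+k2+1)/2 = 26 * 27 / 2 = 351
pi = 351 + 7 = 358

358


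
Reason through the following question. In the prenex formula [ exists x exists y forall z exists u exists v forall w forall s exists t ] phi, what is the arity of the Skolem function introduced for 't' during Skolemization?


Quantifier prefix: exists x exists y forall z exists u exists v forall w forall s exists t
't' is existentially quantified at position 8.
Universal variables preceding it: z, w, s
Skolem function arity = 3

3


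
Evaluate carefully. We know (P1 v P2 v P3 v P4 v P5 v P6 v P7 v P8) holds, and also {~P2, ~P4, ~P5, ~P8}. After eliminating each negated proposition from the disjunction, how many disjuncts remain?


Original disjuncts (8): P1, P2, P3, P4, P5, P6, P7, P8
Negated (eliminate): ~P2, ~P4, ~P5, ~P8
Remaining disjuncts: P1, P3, P6, P7
Count = 8 - 4 = 4

4


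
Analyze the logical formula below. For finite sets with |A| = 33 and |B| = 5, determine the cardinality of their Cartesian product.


The Cartesian product A x B contains all ordered pairs (a, b).
|A x B| = |A| * |B| = 33 * 5 = 165

165


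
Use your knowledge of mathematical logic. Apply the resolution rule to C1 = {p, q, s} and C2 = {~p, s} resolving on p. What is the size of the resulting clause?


Remove p from C1 and ~p from C2.
C1 remainder: {q, s}
C2 remainder: {s}
Union (resolvent): {q, s}
Resolvent has 2 literal(s).

2


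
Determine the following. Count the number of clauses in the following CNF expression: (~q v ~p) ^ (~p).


A CNF formula is a conjunction of clauses.
Clauses are separated by ^.
Counting the conjuncts: 2 clauses.

2


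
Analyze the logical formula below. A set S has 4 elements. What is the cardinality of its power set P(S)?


The power set of a set with n elements has 2^n elements.
|P(S)| = 2^4 = 16

16


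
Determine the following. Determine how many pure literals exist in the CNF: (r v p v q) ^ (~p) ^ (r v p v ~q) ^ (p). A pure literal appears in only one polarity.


Check each variable for pure literal status:
p: mixed (not pure)
q: mixed (not pure)
r: pure positive
Pure literal count = 1

1


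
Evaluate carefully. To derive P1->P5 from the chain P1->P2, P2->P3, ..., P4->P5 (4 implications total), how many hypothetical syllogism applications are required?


With 4 implications in a chain connecting 5 propositions:
P1->P2, P2->P3, ..., P4->P5
Steps needed = (number of implications) - 1 = 4 - 1 = 3

3


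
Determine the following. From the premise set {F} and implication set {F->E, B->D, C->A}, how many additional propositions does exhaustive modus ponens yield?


Initial facts: {F}
Apply modus ponens to closure:
  F and F->E  =>  E
Final known: {E, F}
New propositions: {E}
Count = 1

1


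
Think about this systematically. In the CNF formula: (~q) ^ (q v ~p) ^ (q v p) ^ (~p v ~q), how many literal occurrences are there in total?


Counting literals in each clause:
Clause 1: 1 literal(s)
Clause 2: 2 literal(s)
Clause 3: 2 literal(s)
Clause 4: 2 literal(s)
Total = 7

7


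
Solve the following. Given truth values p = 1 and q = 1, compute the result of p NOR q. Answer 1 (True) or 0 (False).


p = 1, q = 1
Operation: p NOR q
Evaluate: 1 NOR 1 = 0

0


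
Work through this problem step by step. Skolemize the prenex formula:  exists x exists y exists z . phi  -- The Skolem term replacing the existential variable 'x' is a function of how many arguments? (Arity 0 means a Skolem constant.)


Quantifier prefix: exists x exists y exists z
'x' is existentially quantified at position 1.
No universal quantifiers precede it.
Skolem function arity = 0 (a Skolem constant)

0


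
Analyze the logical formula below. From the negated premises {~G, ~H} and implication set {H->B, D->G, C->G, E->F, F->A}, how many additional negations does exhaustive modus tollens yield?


Initial negated facts: {~G, ~H}
Apply modus tollens to closure:
  ~G and D->G  =>  ~D
  ~G and C->G  =>  ~C
Final negated: {~C, ~D, ~G, ~H}
New negations: {~C, ~D}
Count = 2

2


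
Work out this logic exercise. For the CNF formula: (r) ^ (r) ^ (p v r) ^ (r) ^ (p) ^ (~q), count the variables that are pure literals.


Check each variable for pure literal status:
p: pure positive
q: pure negative
r: pure positive
Pure literal count = 3

3


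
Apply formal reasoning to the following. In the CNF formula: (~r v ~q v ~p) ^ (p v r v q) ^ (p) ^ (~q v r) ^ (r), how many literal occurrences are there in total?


Counting literals in each clause:
Clause 1: 3 literal(s)
Clause 2: 3 literal(s)
Clause 3: 1 literal(s)
Clause 4: 2 literal(s)
Clause 5: 1 literal(s)
Total = 10

10


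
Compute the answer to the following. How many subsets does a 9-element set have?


The power set of a set with n elements has 2^n elements.
|P(S)| = 2^9 = 512

512


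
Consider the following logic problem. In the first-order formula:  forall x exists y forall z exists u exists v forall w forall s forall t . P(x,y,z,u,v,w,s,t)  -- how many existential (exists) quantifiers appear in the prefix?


Quantifier prefix: forall x exists y forall z exists u exists v forall w forall s forall t
Mark each quantifier type:
  U E U E E U U U
Universal count = 5, Existential count = 3
Asked for existential (exists) quantifiers: 3

3


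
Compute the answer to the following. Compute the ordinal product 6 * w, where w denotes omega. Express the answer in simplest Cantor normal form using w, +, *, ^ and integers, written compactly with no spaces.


Compute 6 * w.
Ordinal * is associative and left-distributive over +, but NOT commutative; for finite n>1, n*w = w but w*n stays w*n.
For finite n>0, n * w = sup{n*k : k<w} = w. So 6 * w = w.
Result = w

w


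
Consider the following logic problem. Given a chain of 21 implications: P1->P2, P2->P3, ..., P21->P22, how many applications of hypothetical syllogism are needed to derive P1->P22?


With 21 implications in a chain connecting 22 propositions:
P1->P2, P2->P3, ..., P21->P22
Steps needed = (number of implications) - 1 = 21 - 1 = 20

20


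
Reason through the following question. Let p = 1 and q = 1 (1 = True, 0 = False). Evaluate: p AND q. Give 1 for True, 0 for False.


p = 1, q = 1
Operation: p AND q
Evaluate: 1 AND 1 = 1

1


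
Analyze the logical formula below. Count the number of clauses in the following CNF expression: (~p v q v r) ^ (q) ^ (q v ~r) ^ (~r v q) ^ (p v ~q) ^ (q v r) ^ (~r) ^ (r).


A CNF formula is a conjunction of clauses.
Clauses are separated by ^.
Counting the conjuncts: 8 clauses.

8


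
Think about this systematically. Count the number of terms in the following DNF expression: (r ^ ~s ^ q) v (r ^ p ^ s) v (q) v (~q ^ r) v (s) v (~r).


A DNF formula is a disjunction of terms (conjunctions).
Terms are separated by v.
Counting the disjuncts: 6 terms.

6


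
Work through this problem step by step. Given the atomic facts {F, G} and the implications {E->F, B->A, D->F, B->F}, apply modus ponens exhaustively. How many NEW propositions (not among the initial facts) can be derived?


Initial facts: {F, G}
Apply modus ponens to closure:
  (no implication fires)
Final known: {F, G}
New propositions: {(none)}
Count = 0

0


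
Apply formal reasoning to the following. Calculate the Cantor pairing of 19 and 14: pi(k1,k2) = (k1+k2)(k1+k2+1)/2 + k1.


k1 + k2 = 33
(k1+k2)(k1+k2+1)/2 = 33 * 34 / 2 = 561
pi = 561 + 19 = 580

580


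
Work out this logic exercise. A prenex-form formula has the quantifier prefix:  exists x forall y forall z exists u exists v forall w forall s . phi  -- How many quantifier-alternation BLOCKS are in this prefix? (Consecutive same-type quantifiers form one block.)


Quantifier-type sequence: E A A E E A A  (A=forall, E=exists)
Group into maximal same-type runs:
  Ex1 | Ax2 | Ex2 | Ax2
Number of blocks = 4

4


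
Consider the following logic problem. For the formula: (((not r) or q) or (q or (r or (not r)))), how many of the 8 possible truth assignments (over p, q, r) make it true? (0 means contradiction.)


Check all 8 assignments:
p=0, q=0, r=0: 1
p=0, q=0, r=1: 1
p=0, q=1, r=0: 1
p=0, q=1, r=1: 1
p=1, q=0, r=0: 1
p=1, q=0, r=1: 1
p=1, q=1, r=0: 1
p=1, q=1, r=1: 1
Count of True = 8

8


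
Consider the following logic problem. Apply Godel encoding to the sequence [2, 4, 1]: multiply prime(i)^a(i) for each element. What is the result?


Encode each element as an exponent of the corresponding prime:
  2^2 = 4
  3^4 = 81
  5^1 = 5
Product = 4 * 81 * 5 = 1620

1620


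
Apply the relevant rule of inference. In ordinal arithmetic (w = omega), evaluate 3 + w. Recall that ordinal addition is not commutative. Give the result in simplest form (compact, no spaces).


Compute 3 + w.
Ordinal + is associative but NOT commutative; for finite n>0, n + w = w but w + n stays w+n.
Any finite left addend is absorbed by w on the right: 3 + w = w.
Result = w

w


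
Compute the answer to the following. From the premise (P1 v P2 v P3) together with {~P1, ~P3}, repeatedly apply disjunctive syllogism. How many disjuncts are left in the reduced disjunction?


Original disjuncts (3): P1, P2, P3
Negated (eliminate): ~P1, ~P3
Remaining disjuncts: P2
Count = 3 - 2 = 1

1


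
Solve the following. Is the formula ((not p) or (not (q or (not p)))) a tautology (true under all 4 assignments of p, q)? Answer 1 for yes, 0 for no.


Check all 4 assignments:
p=0, q=0: 1
p=0, q=1: 1
p=1, q=0: 1
p=1, q=1: 0
Satisfying count = 3/4.
Tautology iff count = 4: no.

0


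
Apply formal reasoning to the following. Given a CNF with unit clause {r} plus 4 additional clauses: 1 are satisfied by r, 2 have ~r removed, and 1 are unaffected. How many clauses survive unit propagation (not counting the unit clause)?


Satisfied (removed): 1
Shortened (remain): 2
Unchanged (remain): 1
Remaining = 2 + 1 = 3

3


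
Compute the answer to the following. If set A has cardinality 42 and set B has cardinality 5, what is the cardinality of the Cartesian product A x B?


The Cartesian product A x B contains all ordered pairs (a, b).
|A x B| = |A| * |B| = 42 * 5 = 210

210


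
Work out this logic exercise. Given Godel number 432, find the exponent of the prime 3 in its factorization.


Factorize 432 by dividing by 3 repeatedly.
Division steps: 3 divides 432 exactly 3 time(s).
Exponent of 3 = 3

3


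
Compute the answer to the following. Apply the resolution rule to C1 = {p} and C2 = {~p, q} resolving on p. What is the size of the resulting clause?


Remove p from C1 and ~p from C2.
C1 remainder: {}
C2 remainder: {q}
Union (resolvent): {q}
Resolvent has 1 literal(s).

1


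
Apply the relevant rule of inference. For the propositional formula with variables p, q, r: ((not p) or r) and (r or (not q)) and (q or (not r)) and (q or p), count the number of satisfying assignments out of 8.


Evaluate all 8 assignments for p, q, r:
p=0, q=0, r=0: 0
p=0, q=0, r=1: 0
p=0, q=1, r=0: 0
p=0, q=1, r=1: 1
p=1, q=0, r=0: 0
p=1, q=0, r=1: 0
p=1, q=1, r=0: 0
p=1, q=1, r=1: 1
Satisfying count = 2

2


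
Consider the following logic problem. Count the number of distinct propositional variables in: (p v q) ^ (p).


Identify each variable that appears in the formula.
Variables found: p, q
Count = 2

2


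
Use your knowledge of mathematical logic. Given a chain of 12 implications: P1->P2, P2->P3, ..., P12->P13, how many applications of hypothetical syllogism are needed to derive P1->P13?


With 12 implications in a chain connecting 13 propositions:
P1->P2, P2->P3, ..., P12->P13
Steps needed = (number of implications) - 1 = 12 - 1 = 11

11


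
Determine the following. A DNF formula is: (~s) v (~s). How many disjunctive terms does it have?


A DNF formula is a disjunction of terms (conjunctions).
Terms are separated by v.
Counting the disjuncts: 2 terms.

2


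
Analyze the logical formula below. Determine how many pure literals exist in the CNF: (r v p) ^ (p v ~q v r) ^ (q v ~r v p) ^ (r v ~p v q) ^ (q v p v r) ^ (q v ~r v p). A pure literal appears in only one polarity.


Check each variable for pure literal status:
p: mixed (not pure)
q: mixed (not pure)
r: mixed (not pure)
Pure literal count = 0

0


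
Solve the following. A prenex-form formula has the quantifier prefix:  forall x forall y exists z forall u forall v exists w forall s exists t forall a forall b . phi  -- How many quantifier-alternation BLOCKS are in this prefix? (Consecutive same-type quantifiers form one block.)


Quantifier-type sequence: A A E A A E A E A A  (A=forall, E=exists)
Group into maximal same-type runs:
  Ax2 | Ex1 | Ax2 | Ex1 | Ax1 | Ex1 | Ax2
Number of blocks = 7

7


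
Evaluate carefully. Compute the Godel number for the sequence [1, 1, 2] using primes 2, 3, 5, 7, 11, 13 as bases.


Encode each element as an exponent of the corresponding prime:
  2^1 = 2
  3^1 = 3
  5^2 = 25
Product = 2 * 3 * 25 = 150

150


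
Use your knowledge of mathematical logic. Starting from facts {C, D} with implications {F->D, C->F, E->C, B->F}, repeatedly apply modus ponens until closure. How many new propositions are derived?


Initial facts: {C, D}
Apply modus ponens to closure:
  C and C->F  =>  F
Final known: {C, D, F}
New propositions: {F}
Count = 1

1


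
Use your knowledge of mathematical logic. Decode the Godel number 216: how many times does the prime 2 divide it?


Factorize 216 by dividing by 2 repeatedly.
Division steps: 2 divides 216 exactly 3 time(s).
Exponent of 2 = 3

3


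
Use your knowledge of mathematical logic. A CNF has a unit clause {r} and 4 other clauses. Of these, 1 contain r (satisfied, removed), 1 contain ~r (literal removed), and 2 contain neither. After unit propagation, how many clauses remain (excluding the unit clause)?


Satisfied (removed): 1
Shortened (remain): 1
Unchanged (remain): 2
Remaining = 1 + 2 = 3

3


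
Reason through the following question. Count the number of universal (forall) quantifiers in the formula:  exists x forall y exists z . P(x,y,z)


Quantifier prefix: exists x forall y exists z
Mark each quantifier type:
  E U E
Universal count = 1, Existential count = 2
Asked for universal (forall) quantifiers: 1

1


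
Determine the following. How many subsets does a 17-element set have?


The power set of a set with n elements has 2^n elements.
|P(S)| = 2^17 = 131072

131072


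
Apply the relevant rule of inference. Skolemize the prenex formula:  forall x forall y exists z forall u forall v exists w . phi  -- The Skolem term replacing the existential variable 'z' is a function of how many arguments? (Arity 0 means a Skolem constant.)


Quantifier prefix: forall x forall y exists z forall u forall v exists w
'z' is existentially quantified at position 3.
Universal variables preceding it: x, y
Skolem function arity = 2

2


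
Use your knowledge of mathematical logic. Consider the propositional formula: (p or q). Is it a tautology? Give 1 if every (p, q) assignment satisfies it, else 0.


Check all 4 assignments:
p=0, q=0: 0
p=0, q=1: 1
p=1, q=0: 1
p=1, q=1: 1
Satisfying count = 3/4.
Tautology iff count = 4: no.

0


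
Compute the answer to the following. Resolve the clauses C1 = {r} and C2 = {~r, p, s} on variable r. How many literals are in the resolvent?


Remove r from C1 and ~r from C2.
C1 remainder: {}
C2 remainder: {p, s}
Union (resolvent): {p, s}
Resolvent has 2 literal(s).

2


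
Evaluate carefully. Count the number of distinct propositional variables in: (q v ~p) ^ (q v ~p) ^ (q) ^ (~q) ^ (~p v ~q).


Identify each variable that appears in the formula.
Variables found: p, q
Count = 2

2


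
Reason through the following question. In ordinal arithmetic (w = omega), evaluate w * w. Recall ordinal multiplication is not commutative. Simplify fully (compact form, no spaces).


Compute w * w.
Ordinal * is associative and left-distributive over +, but NOT commutative; for finite n>1, n*w = w but w*n stays w*n.
w * w = w^2 by definition.
Result = w^2

w^2


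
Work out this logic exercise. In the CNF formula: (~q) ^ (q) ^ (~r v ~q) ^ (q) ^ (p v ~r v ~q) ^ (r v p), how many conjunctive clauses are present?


A CNF formula is a conjunction of clauses.
Clauses are separated by ^.
Counting the conjuncts: 6 clauses.

6


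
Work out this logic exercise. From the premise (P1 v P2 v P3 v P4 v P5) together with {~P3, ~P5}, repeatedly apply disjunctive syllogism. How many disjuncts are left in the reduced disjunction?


Original disjuncts (5): P1, P2, P3, P4, P5
Negated (eliminate): ~P3, ~P5
Remaining disjuncts: P1, P2, P4
Count = 5 - 2 = 3

3


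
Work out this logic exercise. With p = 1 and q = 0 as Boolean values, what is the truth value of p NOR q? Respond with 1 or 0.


p = 1, q = 0
Operation: p NOR q
Evaluate: 1 NOR 0 = 0

0


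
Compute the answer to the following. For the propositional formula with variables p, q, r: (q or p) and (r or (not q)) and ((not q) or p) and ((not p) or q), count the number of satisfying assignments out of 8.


Evaluate all 8 assignments for p, q, r:
p=0, q=0, r=0: 0
p=0, q=0, r=1: 0
p=0, q=1, r=0: 0
p=0, q=1, r=1: 0
p=1, q=0, r=0: 0
p=1, q=0, r=1: 0
p=1, q=1, r=0: 0
p=1, q=1, r=1: 1
Satisfying count = 1

1


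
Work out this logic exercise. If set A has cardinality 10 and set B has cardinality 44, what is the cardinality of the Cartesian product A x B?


The Cartesian product A x B contains all ordered pairs (a, b).
|A x B| = |A| * |B| = 10 * 44 = 440

440


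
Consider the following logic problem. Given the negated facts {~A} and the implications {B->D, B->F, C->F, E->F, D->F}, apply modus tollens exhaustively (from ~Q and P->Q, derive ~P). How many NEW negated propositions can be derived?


Initial negated facts: {~A}
Apply modus tollens to closure:
  (no implication fires)
Final negated: {~A}
New negations: {(none)}
Count = 0

0


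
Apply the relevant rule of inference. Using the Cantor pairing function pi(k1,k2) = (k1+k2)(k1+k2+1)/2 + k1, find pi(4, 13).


k1 + k2 = 17
(k1+k2)(k1+k2+1)/2 = 17 * 18 / 2 = 153
pi = 153 + 4 = 157

157
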